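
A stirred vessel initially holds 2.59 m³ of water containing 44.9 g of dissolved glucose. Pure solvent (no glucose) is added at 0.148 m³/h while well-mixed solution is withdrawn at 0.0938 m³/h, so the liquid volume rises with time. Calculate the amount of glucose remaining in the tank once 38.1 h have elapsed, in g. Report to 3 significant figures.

Total volume: dV/dt = Q_in − Q_out = 0.054200 m³/h, so V(t) = 2.59 + 0.054200 t and V(38.1) = 4.6550 m³.
Species balance (pure solvent in): dm/dt = −Q_out · m/V(t).
dm/m = −Q_out dt/(V₀ + 0.054200 t); integrating gives ln(m/m₀) = −(Q_out/(Q_in−Q_out)) ln(V/V₀).
m = m₀ (V₀/V)^(Q_out/(Q_in−Q_out)) = 44.9 × (2.59/4.6550)^(1.7306) = 16.278 g.

16.3 g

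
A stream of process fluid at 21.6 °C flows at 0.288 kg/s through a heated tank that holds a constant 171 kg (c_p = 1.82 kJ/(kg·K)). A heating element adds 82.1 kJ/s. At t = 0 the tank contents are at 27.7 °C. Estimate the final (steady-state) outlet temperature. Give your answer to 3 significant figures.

M c_p dT/dt = ṁ c_p (T_in − T) + Q̇.
At steady state dT/dt = 0 ⇒ T_ss = T_in + Q̇/(ṁ c_p) = 21.6 + 82.1/(0.288·1.82) = 178.23 °C.

178 °C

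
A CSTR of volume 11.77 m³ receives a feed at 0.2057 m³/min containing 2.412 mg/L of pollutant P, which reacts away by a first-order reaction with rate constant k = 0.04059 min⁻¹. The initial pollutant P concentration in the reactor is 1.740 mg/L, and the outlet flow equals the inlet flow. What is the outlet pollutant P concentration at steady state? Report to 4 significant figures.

0.7260 mg/L

Species balance: V dC/dt = Q C_in − Q C − k V C.
Steady state (dC/dt = 0): C_ss = Q C_in/(Q + kV) = C_in/(1 + kV/Q).
C_ss = 0.2057·2.412/(0.2057 + 0.04059·11.77) = 0.496148/0.683444 = 0.725953 mg/L.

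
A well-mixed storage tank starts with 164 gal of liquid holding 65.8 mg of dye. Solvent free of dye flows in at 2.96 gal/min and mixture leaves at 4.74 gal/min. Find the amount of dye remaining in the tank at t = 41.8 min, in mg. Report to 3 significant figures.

Total volume: dV/dt = Q_in − Q_out = -1.7800 gal/min, so V(t) = 164 − 1.7800 t and V(41.8) = 89.596 gal.
Solute balance: dm/dt = 0 − Q_out C = −Q_out m/V(t).
dm/m = −Q_out dt/(V₀ − 1.7800 t); integrating gives ln(m/m₀) = −(Q_out/(Q_in−Q_out)) ln(V/V₀).
m = m₀ (V₀/V)^(Q_out/(Q_in−Q_out)) = 65.8 × (164/89.596)^(-2.6629) = 13.154 mg.

13.2 mg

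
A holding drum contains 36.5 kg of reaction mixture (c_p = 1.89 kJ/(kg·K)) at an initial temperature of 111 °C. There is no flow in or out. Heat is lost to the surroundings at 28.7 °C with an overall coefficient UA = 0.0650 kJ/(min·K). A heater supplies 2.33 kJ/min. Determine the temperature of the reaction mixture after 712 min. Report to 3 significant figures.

88.3 °C

Energy balance: M c_p dT/dt = −UA(T − T_amb) + Q̇.
dT/dt = (T_ss − T)/τ with T_ss = T_amb + Q̇/UA = 28.7 + 2.33/0.0650 = 64.546 °C, τ = M c_p/UA = 36.5·1.89/0.0650 = 1061.3 min.
Solution: T(t) = T_ss + (T₀ − T_ss) e^(−t/τ).
T(712) = 64.546 + (46.454)·0.51126 = 88.296 °C.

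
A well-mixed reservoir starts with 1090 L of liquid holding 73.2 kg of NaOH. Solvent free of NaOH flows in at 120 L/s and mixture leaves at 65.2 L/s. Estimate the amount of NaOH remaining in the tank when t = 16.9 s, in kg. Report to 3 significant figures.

Let m(t) be the amount of NaOH. Volume: V(t) = V₀ + (Q_in − Q_out) t = 1090 + 54.800 t; V(16.9) = 2016.1 L.
No NaOH enters, so dm/dt = −Q_out · (m/V).
Separate: dm/m = −Q_out dt/V(t) ⇒ ln(m/m₀) = −(Q_out/(Q_in−Q_out)) ln(V/V₀).
m = m₀ (V₀/V)^(Q_out/(Q_in−Q_out)) = 73.2 × (1090/2016.1)^(1.1898) = 35.215 kg.

35.2 kg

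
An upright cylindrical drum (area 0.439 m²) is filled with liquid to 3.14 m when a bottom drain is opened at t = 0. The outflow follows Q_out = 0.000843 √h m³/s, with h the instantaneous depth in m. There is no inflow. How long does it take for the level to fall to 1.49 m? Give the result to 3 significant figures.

574 s

A dh/dt = −Q_out = −0.000843 √h.
Separate and integrate: 2(√h − √h₀) = −(0.000843/A) t.
t = 2A(√h₀ − √h)/0.000843 = 2·0.439·(√3.14 − √1.49)/0.000843
  = 0.87800 × (1.7720 − 1.2207) / 0.000843 = 574.24 s.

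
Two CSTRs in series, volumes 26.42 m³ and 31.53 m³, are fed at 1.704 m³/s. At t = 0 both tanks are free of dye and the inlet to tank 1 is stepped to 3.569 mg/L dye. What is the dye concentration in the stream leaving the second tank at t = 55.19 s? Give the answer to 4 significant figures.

2.978 mg/L

Each tank obeys Vᵢ dCᵢ/dt = Q(Cᵢ₋₁ − Cᵢ), so τᵢ = Vᵢ/Q.
τ₁ = 26.42/1.704 = 15.5047 s; τ₂ = 31.53/1.704 = 18.5035 s.
Solving the cascade with C₁(0)=C₂(0)=0 gives C₂(t) = C_in[1 − (τ₁ e^(−t/τ₁) − τ₂ e^(−t/τ₂))/(τ₁ − τ₂)].
At t = 55.19: e^(−t/τ₁) = 0.0284511, e^(−t/τ₂) = 0.0506571.
C₂ = 3.569·[1 − (15.5047·0.0284511 − 18.5035·0.0506571)/(-2.99883)] = 3.569·0.834532 = 2.97845 mg/L.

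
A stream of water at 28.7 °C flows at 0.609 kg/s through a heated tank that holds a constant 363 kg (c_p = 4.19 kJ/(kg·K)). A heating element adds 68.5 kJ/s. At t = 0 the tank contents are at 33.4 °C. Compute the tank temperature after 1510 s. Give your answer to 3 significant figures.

First-law balance (no shaft work): M c_p dT/dt = ṁ c_p (T_in − T) + 68.5.
Rearrange: dT/dt = (T_ss − T)/τ with τ = M/ṁ = 596.06 s and T_ss = T_in + Q̇/(ṁ c_p) = 55.545 °C.
This is linear first-order; T(t) = T_ss + (T₀ − T_ss) e^(−t/τ).
T(1510) = 55.545 + (-22.145)·e^(−1510/596.06) = 55.545 + (-22.145)·0.079396 = 53.787 °C.

53.8 °C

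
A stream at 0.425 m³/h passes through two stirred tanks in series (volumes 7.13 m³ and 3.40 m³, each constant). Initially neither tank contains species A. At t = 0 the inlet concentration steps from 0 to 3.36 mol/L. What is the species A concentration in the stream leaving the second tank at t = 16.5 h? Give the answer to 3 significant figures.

Time constants: τᵢ = Vᵢ/Q for each well-mixed tank.
τ₁ = 7.13/0.425 = 16.776 h; τ₂ = 3.40/0.425 = 8.0000 h.
Tank 1: C₁ = C_in(1 − e^(−t/τ₁)). Tank 2 (τ₁ ≠ τ₂): C₂ = C_in[1 − (τ₁ e^(−t/τ₁) − τ₂ e^(−t/τ₂))/(τ₁ − τ₂)].
At t = 16.5: e^(−t/τ₁) = 0.37399, e^(−t/τ₂) = 0.12714.
C₂ = 3.36·[1 − (16.776·0.37399 − 8.0000·0.12714)/(8.7765)] = 3.36·0.40099 = 1.3473 mol/L.

1.35 mol/L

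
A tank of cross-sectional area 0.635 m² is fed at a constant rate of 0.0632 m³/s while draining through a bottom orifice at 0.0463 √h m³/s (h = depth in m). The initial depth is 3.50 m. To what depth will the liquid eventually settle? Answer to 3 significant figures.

1.86 m

Level balance: A dh/dt = 0.0632 − 0.0463 √h. Setting dh/dt = 0:
Q_in = 0.0463 √h_ss ⇒ √h_ss = 0.0632/0.0463 = 1.3650.
h_ss = 1.3650² = 1.8633 m. (Since h₀ = 3.50 m > h_ss, the level will fall toward this value.)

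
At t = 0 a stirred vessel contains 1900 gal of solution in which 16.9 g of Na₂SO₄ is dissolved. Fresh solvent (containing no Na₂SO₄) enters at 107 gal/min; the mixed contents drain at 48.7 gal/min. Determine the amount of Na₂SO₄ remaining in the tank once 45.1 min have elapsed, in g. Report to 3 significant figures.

Let m(t) be the amount of Na₂SO₄. Volume: V(t) = V₀ + (Q_in − Q_out) t = 1900 + 58.300 t; V(45.1) = 4529.3 gal.
No Na₂SO₄ enters, so dm/dt = −Q_out · (m/V).
dm/m = −Q_out dt/(V₀ + 58.300 t); integrating gives ln(m/m₀) = −(Q_out/(Q_in−Q_out)) ln(V/V₀).
m = m₀ (V₀/V)^(Q_out/(Q_in−Q_out)) = 16.9 × (1900/4529.3)^(0.83533) = 8.1796 g.

8.18 g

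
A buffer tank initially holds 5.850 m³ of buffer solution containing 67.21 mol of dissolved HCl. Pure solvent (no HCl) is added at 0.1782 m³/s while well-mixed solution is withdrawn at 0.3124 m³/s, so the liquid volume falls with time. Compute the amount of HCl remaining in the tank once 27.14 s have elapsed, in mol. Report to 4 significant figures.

Total volume: dV/dt = Q_in − Q_out = -0.134200 m³/s, so V(t) = 5.850 − 0.134200 t and V(27.14) = 2.20781 m³.
Solute balance: dm/dt = 0 − Q_out C = −Q_out m/V(t).
Separate: dm/m = −Q_out dt/V(t) ⇒ ln(m/m₀) = −(Q_out/(Q_in−Q_out)) ln(V/V₀).
m = m₀ (V₀/V)^(Q_out/(Q_in−Q_out)) = 67.21 × (5.850/2.20781)^(-2.32787) = 6.95495 mol.

6.955 mol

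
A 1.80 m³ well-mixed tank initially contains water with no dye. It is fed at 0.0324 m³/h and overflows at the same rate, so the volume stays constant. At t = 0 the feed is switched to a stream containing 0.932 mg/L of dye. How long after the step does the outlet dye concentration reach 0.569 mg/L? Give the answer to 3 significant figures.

52.4 h

Species balance: V dC/dt = Q(C_in − C) ⇒ τ = V/Q = 55.556 h.
C(t) = C_in + (C₀ − C_in) e^(−t/τ). Set C = 0.569 and solve for t:
e^(−t/τ) = (C − C_in)/(C₀ − C_in) = (0.569 − 0.932)/(0 − 0.932) = 0.38948
t = −τ ln(…) = 55.556 × 0.94293 = 52.385 h.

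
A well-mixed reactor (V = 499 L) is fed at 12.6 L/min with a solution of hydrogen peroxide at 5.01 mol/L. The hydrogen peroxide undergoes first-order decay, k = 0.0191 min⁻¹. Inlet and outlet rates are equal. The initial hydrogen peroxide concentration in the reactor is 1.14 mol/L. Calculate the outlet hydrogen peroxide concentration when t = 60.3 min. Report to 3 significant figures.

Species balance: V dC/dt = Q C_in − Q C − k V C.
This is linear with rate a = Q/V + k = 0.044351 min⁻¹.
C_ss = Q C_in/(Q + kV) = 2.8524 mol/L; C(t) = C_ss + (C₀ − C_ss) e^(−a t).
C(60.3) = 2.8524 + (-1.7124)·e^(−0.044351·60.3) = 2.8524 + (-1.7124)·0.068953 = 2.7343 mol/L.

2.73 mol/L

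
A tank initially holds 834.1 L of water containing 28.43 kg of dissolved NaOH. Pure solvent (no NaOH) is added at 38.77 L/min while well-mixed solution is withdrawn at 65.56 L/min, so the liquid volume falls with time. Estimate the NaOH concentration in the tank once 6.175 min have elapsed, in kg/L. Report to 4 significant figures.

Let m(t) be the amount of NaOH. Volume: V(t) = V₀ + (Q_in − Q_out) t = 834.1 − 26.7900 t; V(6.175) = 668.672 L.
Species balance (pure solvent in): dm/dt = −Q_out · m/V(t).
dm/m = −Q_out dt/(V₀ − 26.7900 t); integrating gives ln(m/m₀) = −(Q_out/(Q_in−Q_out)) ln(V/V₀).
m = m₀ (V₀/V)^(Q_out/(Q_in−Q_out)) = 28.43 × (834.1/668.672)^(-2.44718) = 16.5514 kg.
C = m/V = 16.5514/668.672 = 0.0247527 kg/L.

0.02475 kg/L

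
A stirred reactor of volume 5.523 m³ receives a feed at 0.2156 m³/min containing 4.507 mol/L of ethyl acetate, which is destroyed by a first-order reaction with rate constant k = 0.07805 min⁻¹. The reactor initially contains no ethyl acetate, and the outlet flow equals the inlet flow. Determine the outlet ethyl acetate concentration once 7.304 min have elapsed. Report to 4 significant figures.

0.8637 mol/L

V dC/dt = Q(C_in − C) − k V C.
dC/dt = (Q/V) C_in − (Q/V + k) C; effective rate a = Q/V + k = 0.0390368 + 0.07805 = 0.117087 min⁻¹.
C_ss = Q C_in/(Q + kV) = 1.50263 mol/L; C(t) = C_ss + (C₀ − C_ss) e^(−a t).
C(7.304) = 1.50263 + (-1.50263)·e^(−0.117087·7.304) = 1.50263 + (-1.50263)·0.425197 = 0.863718 mol/L.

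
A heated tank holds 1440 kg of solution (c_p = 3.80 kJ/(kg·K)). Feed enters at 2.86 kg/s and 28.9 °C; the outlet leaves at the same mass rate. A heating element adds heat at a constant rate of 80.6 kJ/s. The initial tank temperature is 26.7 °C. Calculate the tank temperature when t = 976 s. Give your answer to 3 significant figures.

Unsteady energy balance on the tank contents: M c_p dT/dt = ṁ c_p (T_in − T) + 80.6.
τ = M/ṁ = 503.50 s; T_ss = T_in + Q̇/(ṁ c_p) = 28.9 + 80.6/(2.86·3.80) = 36.316 °C.
This is linear first-order; T(t) = T_ss + (T₀ − T_ss) e^(−t/τ).
T(976) = 36.316 + (-9.6163)·e^(−976/503.50) = 36.316 + (-9.6163)·0.14393 = 34.932 °C.

34.9 °C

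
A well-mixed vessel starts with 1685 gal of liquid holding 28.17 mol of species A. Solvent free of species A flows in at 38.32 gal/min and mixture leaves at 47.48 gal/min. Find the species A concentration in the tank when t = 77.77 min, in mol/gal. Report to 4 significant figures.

0.001678 mol/gal

Let m(t) be the amount of species A. Volume: V(t) = V₀ + (Q_in − Q_out) t = 1685 − 9.16000 t; V(77.77) = 972.627 gal.
Solute balance: dm/dt = 0 − Q_out C = −Q_out m/V(t).
Separate: dm/m = −Q_out dt/V(t) ⇒ ln(m/m₀) = −(Q_out/(Q_in−Q_out)) ln(V/V₀).
m = m₀ (V₀/V)^(Q_out/(Q_in−Q_out)) = 28.17 × (1685/972.627)^(-5.18341) = 1.63210 mol.
C = m/V = 1.63210/972.627 = 0.00167804 mol/gal.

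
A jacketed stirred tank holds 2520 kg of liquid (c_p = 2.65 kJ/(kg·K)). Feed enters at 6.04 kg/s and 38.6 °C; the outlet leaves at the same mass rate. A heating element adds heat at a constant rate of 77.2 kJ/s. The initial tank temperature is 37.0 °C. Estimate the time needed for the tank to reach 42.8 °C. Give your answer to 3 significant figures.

973 s

Heat balance on the well-mixed liquid: M c_p dT/dt = ṁ c_p (T_in − T) + 77.2.
τ = M/ṁ = 417.22 s; T_ss = T_in + Q̇/(ṁ c_p) = 43.423 °C.
T(t) = T_ss + (T₀ − T_ss) e^(−t/τ). Set T = 42.8:
e^(−t/τ) = (42.8 − 43.423)/(37.0 − 43.423) = 0.097022
t = −417.22 · ln(0.097022) = 973.29 s.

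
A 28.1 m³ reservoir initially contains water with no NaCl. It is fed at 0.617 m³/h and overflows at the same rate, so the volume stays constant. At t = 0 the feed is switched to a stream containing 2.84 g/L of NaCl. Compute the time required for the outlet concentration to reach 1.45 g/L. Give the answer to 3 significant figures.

32.5 h

Species balance: V dC/dt = Q(C_in − C) ⇒ τ = V/Q = 45.543 h.
C(t) = C_in + (C₀ − C_in) e^(−t/τ). Set C = 1.45 and solve for t:
e^(−t/τ) = (C − C_in)/(C₀ − C_in) = (1.45 − 2.84)/(0 − 2.84) = 0.48944
t = −τ ln(…) = 45.543 × 0.71450 = 32.540 h.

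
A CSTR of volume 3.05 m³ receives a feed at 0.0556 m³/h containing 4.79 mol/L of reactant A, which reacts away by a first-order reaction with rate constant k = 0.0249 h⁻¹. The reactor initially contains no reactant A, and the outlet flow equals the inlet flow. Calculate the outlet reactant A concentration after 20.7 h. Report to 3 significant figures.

1.20 mol/L

V dC/dt = Q(C_in − C) − k V C.
This is linear with rate a = Q/V + k = 0.043130 h⁻¹.
C_ss = Q C_in/(Q + kV) = 2.0246 mol/L; C(t) = C_ss + (C₀ − C_ss) e^(−a t).
C(20.7) = 2.0246 + (-2.0246)·e^(−0.043130·20.7) = 2.0246 + (-2.0246)·0.40952 = 1.1955 mol/L.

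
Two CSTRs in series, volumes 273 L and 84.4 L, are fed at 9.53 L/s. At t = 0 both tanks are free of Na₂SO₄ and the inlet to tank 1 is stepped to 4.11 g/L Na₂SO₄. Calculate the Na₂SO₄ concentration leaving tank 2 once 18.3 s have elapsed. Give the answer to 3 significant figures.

Each tank obeys Vᵢ dCᵢ/dt = Q(Cᵢ₋₁ − Cᵢ), so τᵢ = Vᵢ/Q.
τ₁ = 273/9.53 = 28.646 s; τ₂ = 84.4/9.53 = 8.8562 s.
Tank 1: C₁ = C_in(1 − e^(−t/τ₁)). Tank 2 (τ₁ ≠ τ₂): C₂ = C_in[1 − (τ₁ e^(−t/τ₁) − τ₂ e^(−t/τ₂))/(τ₁ − τ₂)].
At t = 18.3: e^(−t/τ₁) = 0.52791, e^(−t/τ₂) = 0.12665.
C₂ = 4.11·[1 − (28.646·0.52791 − 8.8562·0.12665)/(19.790)] = 4.11·0.29252 = 1.2023 g/L.

1.20 g/L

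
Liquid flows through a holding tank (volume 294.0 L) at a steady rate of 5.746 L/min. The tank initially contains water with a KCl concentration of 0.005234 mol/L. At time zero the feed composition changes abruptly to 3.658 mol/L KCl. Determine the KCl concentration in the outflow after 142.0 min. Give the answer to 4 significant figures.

3.430 mol/L

Accumulation = in − out for the solute gives V dC/dt = Q(C_in − C).
Time constant τ = V/Q = 294.0/5.746 = 51.1660 min.
C approaches C_in exponentially: C(t) = C_in + (C₀ − C_in) e^(−t/τ).
C(142.0) = 3.658 + (0.005234 − 3.658)·e^(−142.0/51.1660) = 3.658 + (-3.65277)·0.0623321 = 3.43032 mol/L.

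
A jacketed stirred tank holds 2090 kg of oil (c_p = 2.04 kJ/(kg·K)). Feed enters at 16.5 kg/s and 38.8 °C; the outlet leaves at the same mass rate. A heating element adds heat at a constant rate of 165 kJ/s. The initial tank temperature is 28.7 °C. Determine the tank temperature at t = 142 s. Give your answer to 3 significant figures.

38.8 °C

Heat balance on the well-mixed liquid: M c_p dT/dt = ṁ c_p (T_in − T) + 165.
Rearrange: dT/dt = (T_ss − T)/τ with τ = M/ṁ = 126.67 s and T_ss = T_in + Q̇/(ṁ c_p) = 43.702 °C.
This is linear first-order; T(t) = T_ss + (T₀ − T_ss) e^(−t/τ).
T(142) = 43.702 + (-15.002)·e^(−142/126.67) = 43.702 + (-15.002)·0.32594 = 38.812 °C.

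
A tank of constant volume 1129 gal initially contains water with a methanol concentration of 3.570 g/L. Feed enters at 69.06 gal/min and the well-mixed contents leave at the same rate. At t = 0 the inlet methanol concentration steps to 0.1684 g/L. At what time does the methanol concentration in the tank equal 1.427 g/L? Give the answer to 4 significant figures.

Transient balance on the dissolved component: V dC/dt = Q(C_in − C), so τ = V/Q = 16.3481 min.
C(t) = C_in + (C₀ − C_in) e^(−t/τ). Set C = 1.427 and solve for t:
e^(−t/τ) = (C − C_in)/(C₀ − C_in) = (1.427 − 0.1684)/(3.570 − 0.1684) = 0.370002
t = −τ ln(…) = 16.3481 × 0.994246 = 16.2540 min.

16.25 min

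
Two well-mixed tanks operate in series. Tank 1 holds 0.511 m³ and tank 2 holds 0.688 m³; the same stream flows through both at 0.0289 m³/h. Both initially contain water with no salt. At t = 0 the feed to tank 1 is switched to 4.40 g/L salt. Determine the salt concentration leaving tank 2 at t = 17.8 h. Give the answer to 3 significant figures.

Each tank obeys Vᵢ dCᵢ/dt = Q(Cᵢ₋₁ − Cᵢ), so τᵢ = Vᵢ/Q.
τ₁ = 0.511/0.0289 = 17.682 h; τ₂ = 0.688/0.0289 = 23.806 h.
Tank 1: C₁ = C_in(1 − e^(−t/τ₁)). Tank 2 (τ₁ ≠ τ₂): C₂ = C_in[1 − (τ₁ e^(−t/τ₁) − τ₂ e^(−t/τ₂))/(τ₁ − τ₂)].
At t = 17.8: e^(−t/τ₁) = 0.36543, e^(−t/τ₂) = 0.47345.
C₂ = 4.40·[1 − (17.682·0.36543 − 23.806·0.47345)/(-6.1246)] = 4.40·0.21467 = 0.94456 g/L.

0.945 g/L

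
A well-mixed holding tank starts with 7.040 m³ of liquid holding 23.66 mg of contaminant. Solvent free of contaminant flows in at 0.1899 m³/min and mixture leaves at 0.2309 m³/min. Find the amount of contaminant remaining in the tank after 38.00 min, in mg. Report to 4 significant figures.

Let m(t) be the amount of contaminant. Volume: V(t) = V₀ + (Q_in − Q_out) t = 7.040 − 0.0410000 t; V(38.00) = 5.48200 m³.
No contaminant enters, so dm/dt = −Q_out · (m/V).
dm/m = −Q_out dt/(V₀ − 0.0410000 t); integrating gives ln(m/m₀) = −(Q_out/(Q_in−Q_out)) ln(V/V₀).
m = m₀ (V₀/V)^(Q_out/(Q_in−Q_out)) = 23.66 × (7.040/5.48200)^(-5.63171) = 5.78392 mg.

5.784 mg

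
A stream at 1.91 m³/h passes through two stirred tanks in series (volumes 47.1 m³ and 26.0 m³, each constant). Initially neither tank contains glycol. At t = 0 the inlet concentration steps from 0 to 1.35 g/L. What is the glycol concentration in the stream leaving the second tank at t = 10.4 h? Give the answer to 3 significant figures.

Each tank obeys Vᵢ dCᵢ/dt = Q(Cᵢ₋₁ − Cᵢ), so τᵢ = Vᵢ/Q.
τ₁ = 47.1/1.91 = 24.660 h; τ₂ = 26.0/1.91 = 13.613 h.
Tank 1: C₁ = C_in(1 − e^(−t/τ₁)). Tank 2 (τ₁ ≠ τ₂): C₂ = C_in[1 − (τ₁ e^(−t/τ₁) − τ₂ e^(−t/τ₂))/(τ₁ − τ₂)].
At t = 10.4: e^(−t/τ₁) = 0.65590, e^(−t/τ₂) = 0.46580.
C₂ = 1.35·[1 − (24.660·0.65590 − 13.613·0.46580)/(11.047)] = 1.35·0.10984 = 0.14829 g/L.

0.148 g/L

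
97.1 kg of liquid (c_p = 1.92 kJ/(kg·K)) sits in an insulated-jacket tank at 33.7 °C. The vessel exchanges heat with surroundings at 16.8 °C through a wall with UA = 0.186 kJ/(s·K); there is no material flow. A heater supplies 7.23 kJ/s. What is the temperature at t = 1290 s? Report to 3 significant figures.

First-law balance (no shaft work): M c_p dT/dt = −UA(T − T_amb) + Q̇.
dT/dt = (T_ss − T)/τ with T_ss = T_amb + Q̇/UA = 16.8 + 7.23/0.186 = 55.671 °C, τ = M c_p/UA = 97.1·1.92/0.186 = 1002.3 s.
Solution: T(t) = T_ss + (T₀ − T_ss) e^(−t/τ).
T(1290) = 55.671 + (-21.971)·0.27609 = 49.605 °C.

49.6 °C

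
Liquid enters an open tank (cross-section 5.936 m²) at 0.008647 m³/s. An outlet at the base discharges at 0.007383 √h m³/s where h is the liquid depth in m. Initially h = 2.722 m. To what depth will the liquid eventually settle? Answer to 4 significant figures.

Unsteady balance on liquid volume: A dh/dt = Q_in − 0.007383 √h. At steady state dh/dt = 0:
Q_in = 0.007383 √h_ss ⇒ √h_ss = 0.008647/0.007383 = 1.17120.
h_ss = 1.17120² = 1.37172 m. (Since h₀ = 2.722 m > h_ss, the level will fall toward this value.)

1.372 m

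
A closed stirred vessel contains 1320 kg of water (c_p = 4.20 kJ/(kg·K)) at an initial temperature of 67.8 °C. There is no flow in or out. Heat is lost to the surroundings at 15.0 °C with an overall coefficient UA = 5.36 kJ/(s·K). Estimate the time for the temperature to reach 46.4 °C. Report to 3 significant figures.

538 s

M c_p dT/dt = −UA(T − T_amb).
τ = M c_p/UA = 1034.3 s; T_ss = T_amb = 15.000 °C.
T(t) = T_ss + (T₀ − T_ss)e^(−t/τ); set T = 46.4:
t = −τ ln[(T − T_ss)/(T₀ − T_ss)] = −1034.3 · ln(0.59470) = 537.54 s.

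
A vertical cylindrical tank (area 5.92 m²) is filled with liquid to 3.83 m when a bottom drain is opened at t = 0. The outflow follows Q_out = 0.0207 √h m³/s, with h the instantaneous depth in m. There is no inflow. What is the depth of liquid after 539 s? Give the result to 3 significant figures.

Unsteady balance on liquid volume: A dh/dt = −0.0207 √h.
This is separable: 2 d(√h)/dt = −0.0207/A, so √h = √h₀ − (0.0207/(2A)) t.
√h = √3.83 − 0.0207·539/(2·5.92) = 1.9570 − 0.94234 = 1.0147.
h = 1.0147² = 1.0296 m.

1.03 m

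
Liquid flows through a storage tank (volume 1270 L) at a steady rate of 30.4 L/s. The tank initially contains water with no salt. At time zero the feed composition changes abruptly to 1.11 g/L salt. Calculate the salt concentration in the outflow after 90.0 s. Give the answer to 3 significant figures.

Unsteady species balance (constant V, well mixed): V dC/dt = Q(C_in − C).
Time constant τ = V/Q = 1270/30.4 = 41.776 s.
Integrating: C(t) = C_in + (C₀ − C_in) e^(−t/τ).
C(90.0) = 1.11 + (0 − 1.11)·e^(−90.0/41.776) = 1.11 + (-1.1100)·0.11598 = 0.98126 g/L.

0.981 g/L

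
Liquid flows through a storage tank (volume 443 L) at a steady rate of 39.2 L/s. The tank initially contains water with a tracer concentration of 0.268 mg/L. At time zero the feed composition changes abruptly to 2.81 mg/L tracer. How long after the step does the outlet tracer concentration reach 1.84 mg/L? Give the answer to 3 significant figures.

Accumulation = in − out for the solute gives V dC/dt = Q(C_in − C), so τ = V/Q = 11.301 s.
C(t) = C_in + (C₀ − C_in) e^(−t/τ). Set C = 1.84 and solve for t:
e^(−t/τ) = (C − C_in)/(C₀ − C_in) = (1.84 − 2.81)/(0.268 − 2.81) = 0.38159
t = −τ ln(…) = 11.301 × 0.96341 = 10.888 s.

10.9 s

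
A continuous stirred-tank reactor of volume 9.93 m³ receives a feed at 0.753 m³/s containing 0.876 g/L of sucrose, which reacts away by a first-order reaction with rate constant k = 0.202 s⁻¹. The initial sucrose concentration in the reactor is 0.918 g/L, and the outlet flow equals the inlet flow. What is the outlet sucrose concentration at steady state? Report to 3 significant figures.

0.239 g/L

V dC/dt = Q(C_in − C) − k V C.
Steady state (dC/dt = 0): C_ss = Q C_in/(Q + kV) = C_in/(1 + kV/Q).
C_ss = 0.753·0.876/(0.753 + 0.202·9.93) = 0.65963/2.7589 = 0.23909 g/L.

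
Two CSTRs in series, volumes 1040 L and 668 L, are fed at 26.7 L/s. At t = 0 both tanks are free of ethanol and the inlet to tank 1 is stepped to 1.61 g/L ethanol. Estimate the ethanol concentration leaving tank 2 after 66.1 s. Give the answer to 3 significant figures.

Each tank obeys Vᵢ dCᵢ/dt = Q(Cᵢ₋₁ − Cᵢ), so τᵢ = Vᵢ/Q.
τ₁ = 1040/26.7 = 38.951 s; τ₂ = 668/26.7 = 25.019 s.
Solving the cascade with C₁(0)=C₂(0)=0 gives C₂(t) = C_in[1 − (τ₁ e^(−t/τ₁) − τ₂ e^(−t/τ₂))/(τ₁ − τ₂)].
At t = 66.1: e^(−t/τ₁) = 0.18323, e^(−t/τ₂) = 0.071217.
C₂ = 1.61·[1 − (38.951·0.18323 − 25.019·0.071217)/(13.933)] = 1.61·0.61562 = 0.99114 g/L.

0.991 g/L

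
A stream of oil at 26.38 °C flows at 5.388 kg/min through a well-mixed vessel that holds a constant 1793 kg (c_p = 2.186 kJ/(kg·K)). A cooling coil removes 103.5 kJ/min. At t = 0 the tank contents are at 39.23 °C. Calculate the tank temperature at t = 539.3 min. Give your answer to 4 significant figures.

21.87 °C

Energy balance: M c_p dT/dt = ṁ c_p (T_in − T) − 103.5.
Rearrange: dT/dt = (T_ss − T)/τ with τ = M/ṁ = 332.777 min and T_ss = T_in − Q̇/(ṁ c_p) = 17.5926 °C.
T approaches T_ss exponentially: T(t) = T_ss + (T₀ − T_ss) e^(−t/τ).
T(539.3) = 17.5926 + (21.6374)·e^(−539.3/332.777) = 17.5926 + (21.6374)·0.197779 = 21.8720 °C.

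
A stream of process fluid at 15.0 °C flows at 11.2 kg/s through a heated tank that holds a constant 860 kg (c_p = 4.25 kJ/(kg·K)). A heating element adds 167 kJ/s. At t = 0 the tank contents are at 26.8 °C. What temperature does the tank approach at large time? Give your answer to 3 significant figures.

18.5 °C

M c_p dT/dt = ṁ c_p (T_in − T) + Q̇.
At steady state dT/dt = 0 ⇒ T_ss = T_in + Q̇/(ṁ c_p) = 15.0 + 167/(11.2·4.25) = 18.508 °C.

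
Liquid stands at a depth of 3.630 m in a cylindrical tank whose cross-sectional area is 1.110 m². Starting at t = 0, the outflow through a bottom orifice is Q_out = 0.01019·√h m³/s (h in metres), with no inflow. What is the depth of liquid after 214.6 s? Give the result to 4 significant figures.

0.8468 m

With no inflow, A dh/dt = −0.01019 √h.
This is separable: 2 d(√h)/dt = −0.01019/A, so √h = √h₀ − (0.01019/(2A)) t.
√h = √3.630 − 0.01019·214.6/(2·1.110) = 1.90526 − 0.985033 = 0.920223.
h = 0.920223² = 0.846810 m.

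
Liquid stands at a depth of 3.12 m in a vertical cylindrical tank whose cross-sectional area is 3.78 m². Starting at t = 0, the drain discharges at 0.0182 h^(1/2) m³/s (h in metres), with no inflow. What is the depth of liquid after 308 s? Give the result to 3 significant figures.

1.05 m

A dh/dt = −Q_out = −0.0182 √h.
∫ h^(−1/2) dh = −(0.0182/A) ∫ dt, giving 2√h = 2√h₀ − (0.0182/A) t.
√h = √3.12 − 0.0182·308/(2·3.78) = 1.7664 − 0.74148 = 1.0249.
h = 1.0249² = 1.0504 m.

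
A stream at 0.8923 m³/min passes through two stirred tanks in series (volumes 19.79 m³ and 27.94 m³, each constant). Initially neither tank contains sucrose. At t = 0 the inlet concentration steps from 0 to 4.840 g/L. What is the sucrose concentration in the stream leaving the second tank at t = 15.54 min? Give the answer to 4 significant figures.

Each tank obeys Vᵢ dCᵢ/dt = Q(Cᵢ₋₁ − Cᵢ), so τᵢ = Vᵢ/Q.
τ₁ = 19.79/0.8923 = 22.1786 min; τ₂ = 27.94/0.8923 = 31.3123 min.
Tank 1: C₁ = C_in(1 − e^(−t/τ₁)). Tank 2 (τ₁ ≠ τ₂): C₂ = C_in[1 − (τ₁ e^(−t/τ₁) − τ₂ e^(−t/τ₂))/(τ₁ − τ₂)].
At t = 15.54: e^(−t/τ₁) = 0.496251, e^(−t/τ₂) = 0.608785.
C₂ = 4.840·[1 − (22.1786·0.496251 − 31.3123·0.608785)/(-9.13370)] = 4.840·0.117956 = 0.570909 g/L.

0.5709 g/L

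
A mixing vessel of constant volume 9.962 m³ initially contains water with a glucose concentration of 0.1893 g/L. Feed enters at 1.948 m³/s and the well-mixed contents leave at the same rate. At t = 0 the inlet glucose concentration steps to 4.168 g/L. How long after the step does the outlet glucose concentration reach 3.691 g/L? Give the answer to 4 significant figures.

Species balance: V dC/dt = Q(C_in − C) ⇒ τ = V/Q = 5.11396 s.
C(t) = C_in + (C₀ − C_in) e^(−t/τ). Set C = 3.691 and solve for t:
e^(−t/τ) = (C − C_in)/(C₀ − C_in) = (3.691 − 4.168)/(0.1893 − 4.168) = 0.119888
t = −τ ln(…) = 5.11396 × 2.12119 = 10.8477 s.

10.85 s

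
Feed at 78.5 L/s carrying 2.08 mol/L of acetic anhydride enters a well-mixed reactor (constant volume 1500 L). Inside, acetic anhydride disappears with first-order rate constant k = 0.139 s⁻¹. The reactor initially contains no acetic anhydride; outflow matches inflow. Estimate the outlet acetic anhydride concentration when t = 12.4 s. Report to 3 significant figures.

0.516 mol/L

V dC/dt = Q(C_in − C) − k V C.
This is linear with rate a = Q/V + k = 0.19133 s⁻¹.
C_ss = Q C_in/(Q + kV) = 0.56892 mol/L; C(t) = C_ss + (C₀ − C_ss) e^(−a t).
C(12.4) = 0.56892 + (-0.56892)·e^(−0.19133·12.4) = 0.56892 + (-0.56892)·0.093244 = 0.51587 mol/L.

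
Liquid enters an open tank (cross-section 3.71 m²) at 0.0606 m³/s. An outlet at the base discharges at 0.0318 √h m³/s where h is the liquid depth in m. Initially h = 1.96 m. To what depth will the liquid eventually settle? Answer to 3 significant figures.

3.63 m

A dh/dt = Q_in − 0.0318 √h. Steady state requires inflow = outflow:
Q_in = 0.0318 √h_ss ⇒ √h_ss = 0.0606/0.0318 = 1.9057.
h_ss = 1.9057² = 3.6315 m. (Since h₀ = 1.96 m < h_ss, the level will rise toward this value.)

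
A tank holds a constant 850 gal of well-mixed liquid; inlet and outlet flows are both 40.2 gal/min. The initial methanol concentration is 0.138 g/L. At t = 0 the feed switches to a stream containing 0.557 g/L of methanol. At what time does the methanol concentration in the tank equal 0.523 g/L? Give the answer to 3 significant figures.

Species balance on the tank: V dC/dt = Q(C_in − C), so τ = V/Q = 21.144 min.
C(t) = C_in + (C₀ − C_in) e^(−t/τ). Set C = 0.523 and solve for t:
e^(−t/τ) = (C − C_in)/(C₀ − C_in) = (0.523 − 0.557)/(0.138 − 0.557) = 0.081146
t = −τ ln(…) = 21.144 × 2.5115 = 53.104 min.

53.1 min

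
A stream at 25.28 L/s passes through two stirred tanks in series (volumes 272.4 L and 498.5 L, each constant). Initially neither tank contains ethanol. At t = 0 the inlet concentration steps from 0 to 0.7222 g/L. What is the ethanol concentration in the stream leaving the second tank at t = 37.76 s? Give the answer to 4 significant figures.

Time constants: τᵢ = Vᵢ/Q for each well-mixed tank.
τ₁ = 272.4/25.28 = 10.7753 s; τ₂ = 498.5/25.28 = 19.7191 s.
Tank 1: C₁ = C_in(1 − e^(−t/τ₁)). Tank 2 (τ₁ ≠ τ₂): C₂ = C_in[1 − (τ₁ e^(−t/τ₁) − τ₂ e^(−t/τ₂))/(τ₁ − τ₂)].
At t = 37.76: e^(−t/τ₁) = 0.0300677, e^(−t/τ₂) = 0.147358.
C₂ = 0.7222·[1 − (10.7753·0.0300677 − 19.7191·0.147358)/(-8.94383)] = 0.7222·0.711333 = 0.513725 g/L.

0.5137 g/L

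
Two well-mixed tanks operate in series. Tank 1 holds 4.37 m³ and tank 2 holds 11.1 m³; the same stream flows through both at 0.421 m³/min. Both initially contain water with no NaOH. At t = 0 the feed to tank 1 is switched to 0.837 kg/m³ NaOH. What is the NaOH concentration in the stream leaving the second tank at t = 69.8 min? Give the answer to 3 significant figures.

Time constants: τᵢ = Vᵢ/Q for each well-mixed tank.
τ₁ = 4.37/0.421 = 10.380 min; τ₂ = 11.1/0.421 = 26.366 min.
Solving the cascade with C₁(0)=C₂(0)=0 gives C₂(t) = C_in[1 − (τ₁ e^(−t/τ₁) − τ₂ e^(−t/τ₂))/(τ₁ − τ₂)].
At t = 69.8: e^(−t/τ₁) = 0.0012012, e^(−t/τ₂) = 0.070837.
C₂ = 0.837·[1 − (10.380·0.0012012 − 26.366·0.070837)/(-15.986)] = 0.837·0.88395 = 0.73986 kg/m³.

0.740 kg/m³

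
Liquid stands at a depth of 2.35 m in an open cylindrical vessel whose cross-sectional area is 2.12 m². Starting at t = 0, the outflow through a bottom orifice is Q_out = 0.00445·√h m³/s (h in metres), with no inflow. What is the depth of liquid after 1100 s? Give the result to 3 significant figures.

0.143 m

A dh/dt = −Q_out = −0.00445 √h.
Separate and integrate: 2(√h − √h₀) = −(0.00445/A) t.
√h = √2.35 − 0.00445·1100/(2·2.12) = 1.5330 − 1.1545 = 0.37849.
h = 0.37849² = 0.14325 m.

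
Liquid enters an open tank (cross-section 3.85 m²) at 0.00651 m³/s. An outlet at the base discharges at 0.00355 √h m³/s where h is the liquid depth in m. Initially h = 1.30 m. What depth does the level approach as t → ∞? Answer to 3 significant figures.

3.36 m

A dh/dt = Q_in − 0.00355 √h. Steady state requires inflow = outflow:
Q_in = 0.00355 √h_ss ⇒ √h_ss = 0.00651/0.00355 = 1.8338.
h_ss = 1.8338² = 3.3628 m. (Since h₀ = 1.30 m < h_ss, the level will rise toward this value.)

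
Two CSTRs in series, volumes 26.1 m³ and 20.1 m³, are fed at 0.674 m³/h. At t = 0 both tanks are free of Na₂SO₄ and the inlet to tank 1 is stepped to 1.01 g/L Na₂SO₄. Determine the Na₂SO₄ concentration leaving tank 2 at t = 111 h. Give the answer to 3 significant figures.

Species balance on tank i: dCᵢ/dt = (Cᵢ₋₁ − Cᵢ)/τᵢ with τᵢ = Vᵢ/Q.
τ₁ = 26.1/0.674 = 38.724 h; τ₂ = 20.1/0.674 = 29.822 h.
Tank 1: C₁ = C_in(1 − e^(−t/τ₁)). Tank 2 (τ₁ ≠ τ₂): C₂ = C_in[1 − (τ₁ e^(−t/τ₁) − τ₂ e^(−t/τ₂))/(τ₁ − τ₂)].
At t = 111: e^(−t/τ₁) = 0.056901, e^(−t/τ₂) = 0.024183.
C₂ = 1.01·[1 − (38.724·0.056901 − 29.822·0.024183)/(8.9021)] = 1.01·0.83349 = 0.84183 g/L.

0.842 g/L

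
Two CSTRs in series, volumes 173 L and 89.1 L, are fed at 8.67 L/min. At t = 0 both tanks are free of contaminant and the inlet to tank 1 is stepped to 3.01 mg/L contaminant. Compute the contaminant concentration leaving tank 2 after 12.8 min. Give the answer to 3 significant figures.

Time constants: τᵢ = Vᵢ/Q for each well-mixed tank.
τ₁ = 173/8.67 = 19.954 min; τ₂ = 89.1/8.67 = 10.277 min.
Solving the cascade with C₁(0)=C₂(0)=0 gives C₂(t) = C_in[1 − (τ₁ e^(−t/τ₁) − τ₂ e^(−t/τ₂))/(τ₁ − τ₂)].
At t = 12.8: e^(−t/τ₁) = 0.52651, e^(−t/τ₂) = 0.28779.
C₂ = 3.01·[1 − (19.954·0.52651 − 10.277·0.28779)/(9.6770)] = 3.01·0.21997 = 0.66211 mg/L.

0.662 mg/L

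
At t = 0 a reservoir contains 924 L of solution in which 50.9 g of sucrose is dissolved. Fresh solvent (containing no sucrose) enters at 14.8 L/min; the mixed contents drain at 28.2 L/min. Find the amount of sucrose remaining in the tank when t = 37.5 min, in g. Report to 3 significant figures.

9.76 g

Let m(t) be the amount of sucrose. Volume: V(t) = V₀ + (Q_in − Q_out) t = 924 − 13.400 t; V(37.5) = 421.50 L.
Species balance (pure solvent in): dm/dt = −Q_out · m/V(t).
Separate: dm/m = −Q_out dt/V(t) ⇒ ln(m/m₀) = −(Q_out/(Q_in−Q_out)) ln(V/V₀).
m = m₀ (V₀/V)^(Q_out/(Q_in−Q_out)) = 50.9 × (924/421.50)^(-2.1045) = 9.7579 g.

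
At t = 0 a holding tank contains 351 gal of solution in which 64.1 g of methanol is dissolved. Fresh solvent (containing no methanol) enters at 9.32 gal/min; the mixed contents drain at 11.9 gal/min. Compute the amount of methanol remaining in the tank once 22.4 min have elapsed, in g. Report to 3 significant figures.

Total volume: dV/dt = Q_in − Q_out = -2.5800 gal/min, so V(t) = 351 − 2.5800 t and V(22.4) = 293.21 gal.
Solute balance: dm/dt = 0 − Q_out C = −Q_out m/V(t).
Separate: dm/m = −Q_out dt/V(t) ⇒ ln(m/m₀) = −(Q_out/(Q_in−Q_out)) ln(V/V₀).
m = m₀ (V₀/V)^(Q_out/(Q_in−Q_out)) = 64.1 × (351/293.21)^(-4.6124) = 27.957 g.

28.0 g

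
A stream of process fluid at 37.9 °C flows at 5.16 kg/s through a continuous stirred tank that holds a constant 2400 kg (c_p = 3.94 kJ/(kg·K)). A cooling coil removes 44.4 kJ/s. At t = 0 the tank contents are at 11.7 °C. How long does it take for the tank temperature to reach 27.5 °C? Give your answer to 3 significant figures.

499 s

Unsteady energy balance on the tank contents: M c_p dT/dt = ṁ c_p (T_in − T) − 44.4.
τ = M/ṁ = 465.12 s; T_ss = T_in − Q̇/(ṁ c_p) = 35.716 °C.
T(t) = T_ss + (T₀ − T_ss) e^(−t/τ). Set T = 27.5:
e^(−t/τ) = (27.5 − 35.716)/(11.7 − 35.716) = 0.34211
t = −465.12 · ln(0.34211) = 498.90 s.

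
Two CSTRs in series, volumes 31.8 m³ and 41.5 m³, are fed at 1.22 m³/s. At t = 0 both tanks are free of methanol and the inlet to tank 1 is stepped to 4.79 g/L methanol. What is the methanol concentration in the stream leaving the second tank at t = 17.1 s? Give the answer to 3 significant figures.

Species balance on tank i: dCᵢ/dt = (Cᵢ₋₁ − Cᵢ)/τᵢ with τᵢ = Vᵢ/Q.
τ₁ = 31.8/1.22 = 26.066 s; τ₂ = 41.5/1.22 = 34.016 s.
Tank 1: C₁ = C_in(1 − e^(−t/τ₁)). Tank 2 (τ₁ ≠ τ₂): C₂ = C_in[1 − (τ₁ e^(−t/τ₁) − τ₂ e^(−t/τ₂))/(τ₁ − τ₂)].
At t = 17.1: e^(−t/τ₁) = 0.51890, e^(−t/τ₂) = 0.60490.
C₂ = 4.79·[1 − (26.066·0.51890 − 34.016·0.60490)/(-7.9508)] = 4.79·0.11319 = 0.54218 g/L.

0.542 g/L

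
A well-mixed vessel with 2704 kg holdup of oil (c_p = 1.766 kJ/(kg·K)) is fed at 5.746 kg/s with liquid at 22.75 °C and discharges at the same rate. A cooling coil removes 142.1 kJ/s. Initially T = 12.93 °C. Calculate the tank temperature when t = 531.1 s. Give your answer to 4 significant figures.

M c_p dT/dt = ṁ c_p (T_in − T) − Q̇.
Rearrange: dT/dt = (T_ss − T)/τ with τ = M/ṁ = 470.588 s and T_ss = T_in − Q̇/(ṁ c_p) = 8.74646 °C.
This is linear first-order; T(t) = T_ss + (T₀ − T_ss) e^(−t/τ).
T(531.1) = 8.74646 + (4.18354)·e^(−531.1/470.588) = 8.74646 + (4.18354)·0.323490 = 10.0998 °C.

10.10 °C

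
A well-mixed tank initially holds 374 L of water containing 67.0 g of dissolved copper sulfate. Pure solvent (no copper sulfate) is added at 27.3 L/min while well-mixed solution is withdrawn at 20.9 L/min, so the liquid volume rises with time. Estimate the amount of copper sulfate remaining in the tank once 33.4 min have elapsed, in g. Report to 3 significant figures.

15.3 g

Total volume: dV/dt = Q_in − Q_out = 6.4000 L/min, so V(t) = 374 + 6.4000 t and V(33.4) = 587.76 L.
No copper sulfate enters, so dm/dt = −Q_out · (m/V).
dm/m = −Q_out dt/(V₀ + 6.4000 t); integrating gives ln(m/m₀) = −(Q_out/(Q_in−Q_out)) ln(V/V₀).
m = m₀ (V₀/V)^(Q_out/(Q_in−Q_out)) = 67.0 × (374/587.76)^(3.2656) = 15.309 g.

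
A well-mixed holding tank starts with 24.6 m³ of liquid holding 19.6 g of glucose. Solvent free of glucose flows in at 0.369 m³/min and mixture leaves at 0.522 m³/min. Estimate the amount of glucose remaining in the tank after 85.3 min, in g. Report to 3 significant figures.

Total volume: dV/dt = Q_in − Q_out = -0.15300 m³/min, so V(t) = 24.6 − 0.15300 t and V(85.3) = 11.549 m³.
Solute balance: dm/dt = 0 − Q_out C = −Q_out m/V(t).
dm/m = −Q_out dt/(V₀ − 0.15300 t); integrating gives ln(m/m₀) = −(Q_out/(Q_in−Q_out)) ln(V/V₀).
m = m₀ (V₀/V)^(Q_out/(Q_in−Q_out)) = 19.6 × (24.6/11.549)^(-3.4118) = 1.4855 g.

1.49 g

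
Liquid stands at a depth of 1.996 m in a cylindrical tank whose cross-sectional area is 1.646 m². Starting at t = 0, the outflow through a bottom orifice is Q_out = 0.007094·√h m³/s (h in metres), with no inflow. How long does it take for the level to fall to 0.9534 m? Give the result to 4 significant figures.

202.5 s

A dh/dt = −Q_out = −0.007094 √h.
Separate and integrate: 2(√h − √h₀) = −(0.007094/A) t.
t = 2A(√h₀ − √h)/0.007094 = 2·1.646·(√1.996 − √0.9534)/0.007094
  = 3.29200 × (1.41280 − 0.976422) / 0.007094 = 202.502 s.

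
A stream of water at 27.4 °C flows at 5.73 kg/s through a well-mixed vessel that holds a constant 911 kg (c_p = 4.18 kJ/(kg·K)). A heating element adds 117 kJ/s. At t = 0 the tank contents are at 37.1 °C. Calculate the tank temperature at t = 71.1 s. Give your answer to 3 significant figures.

Energy balance: M c_p dT/dt = ṁ c_p (T_in − T) + 117.
Rearrange: dT/dt = (T_ss − T)/τ with τ = M/ṁ = 158.99 s and T_ss = T_in + Q̇/(ṁ c_p) = 32.285 °C.
Solution: T(t) = T_ss + (T₀ − T_ss) e^(−t/τ).
T(71.1) = 32.285 + (4.8151)·e^(−71.1/158.99) = 32.285 + (4.8151)·0.63941 = 35.364 °C.

35.4 °C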